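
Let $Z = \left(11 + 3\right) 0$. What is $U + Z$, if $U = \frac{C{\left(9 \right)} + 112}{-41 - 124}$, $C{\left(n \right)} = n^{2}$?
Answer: $- \frac{193}{165} \approx -1.1697$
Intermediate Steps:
$U = - \frac{193}{165}$ ($U = \frac{9^{2} + 112}{-41 - 124} = \frac{81 + 112}{-165} = 193 \left(- \frac{1}{165}\right) = - \frac{193}{165} \approx -1.1697$)
$Z = 0$ ($Z = 14 \cdot 0 = 0$)
$U + Z = - \frac{193}{165} + 0 = - \frac{193}{165}$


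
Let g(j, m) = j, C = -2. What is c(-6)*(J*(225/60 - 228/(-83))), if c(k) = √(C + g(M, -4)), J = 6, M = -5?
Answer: 6471*I*√7/166 ≈ 103.14*I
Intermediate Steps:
c(k) = I*√7 (c(k) = √(-2 - 5) = √(-7) = I*√7)
c(-6)*(J*(225/60 - 228/(-83))) = (I*√7)*(6*(225/60 - 228/(-83))) = (I*√7)*(6*(225*(1/60) - 228*(-1/83))) = (I*√7)*(6*(15/4 + 228/83)) = (I*√7)*(6*(2157/332)) = (I*√7)*(6471/166) = 6471*I*√7/166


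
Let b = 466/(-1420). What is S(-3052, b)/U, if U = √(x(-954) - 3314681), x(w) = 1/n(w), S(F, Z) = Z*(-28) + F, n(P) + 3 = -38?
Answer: 540099*I*√5571978802/24122591155 ≈ 1.6713*I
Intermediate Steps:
n(P) = -41 (n(P) = -3 - 38 = -41)
b = -233/710 (b = 466*(-1/1420) = -233/710 ≈ -0.32817)
S(F, Z) = F - 28*Z (S(F, Z) = -28*Z + F = F - 28*Z)
x(w) = -1/41 (x(w) = 1/(-41) = -1/41)
U = I*√5571978802/41 (U = √(-1/41 - 3314681) = √(-135901922/41) = I*√5571978802/41 ≈ 1820.6*I)
S(-3052, b)/U = (-3052 - 28*(-233/710))/((I*√5571978802/41)) = (-3052 + 3262/355)*(-I*√5571978802/135901922) = -(-540099)*I*√5571978802/24122591155 = 540099*I*√5571978802/24122591155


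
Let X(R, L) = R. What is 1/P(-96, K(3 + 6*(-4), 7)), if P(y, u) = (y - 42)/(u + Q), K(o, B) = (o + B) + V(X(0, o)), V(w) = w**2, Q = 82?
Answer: -34/69 ≈ -0.49275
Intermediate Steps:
K(o, B) = B + o (K(o, B) = (o + B) + 0**2 = (B + o) + 0 = B + o)
P(y, u) = (-42 + y)/(82 + u) (P(y, u) = (y - 42)/(u + 82) = (-42 + y)/(82 + u))
1/P(-96, K(3 + 6*(-4), 7)) = 1/((-42 - 96)/(82 + (7 + (3 + 6*(-4))))) = 1/(-138/(82 + (7 + (3 - 24)))) = 1/(-138/(82 + (7 - 21))) = 1/(-138/(82 - 14)) = 1/(-138/68) = 1/((1/68)*(-138)) = 1/(-69/34) = -34/69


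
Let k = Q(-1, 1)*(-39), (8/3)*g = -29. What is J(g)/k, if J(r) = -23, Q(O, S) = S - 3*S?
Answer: -23/78 ≈ -0.29487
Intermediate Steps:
g = -87/8 (g = (3/8)*(-29) = -87/8 ≈ -10.875)
Q(O, S) = -2*S
k = 78 (k = -2*1*(-39) = -2*(-39) = 78)
J(g)/k = -23/78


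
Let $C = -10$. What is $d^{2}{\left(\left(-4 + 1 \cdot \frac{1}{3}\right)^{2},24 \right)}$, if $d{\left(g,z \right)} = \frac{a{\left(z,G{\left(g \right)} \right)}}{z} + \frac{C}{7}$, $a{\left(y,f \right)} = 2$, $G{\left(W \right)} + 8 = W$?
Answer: $\frac{12769}{7056} \approx 1.8097$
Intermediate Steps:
$G{\left(W \right)} = -8 + W$
$d{\left(g,z \right)} = - \frac{10}{7} + \frac{2}{z}$ ($d{\left(g,z \right)} = \frac{2}{z} - \frac{10}{7} = - \frac{10}{7} + \frac{2}{z}$)
$d^{2}{\left(\left(-4 + 1 \cdot \frac{1}{3}\right)^{2},24 \right)} = \left(- \frac{10}{7} + \frac{2}{24}\right)^{2} = \left(- \frac{10}{7} + 2 \cdot \frac{1}{24}\right)^{2} = \left(- \frac{10}{7} + \frac{1}{12}\right)^{2} = \left(- \frac{113}{84}\right)^{2} = \frac{12769}{7056}$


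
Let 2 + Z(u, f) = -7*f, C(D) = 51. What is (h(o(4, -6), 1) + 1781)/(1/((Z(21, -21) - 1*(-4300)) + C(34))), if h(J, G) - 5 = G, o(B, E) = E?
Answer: 8034352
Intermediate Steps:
h(J, G) = 5 + G
Z(u, f) = -2 - 7*f
(h(o(4, -6), 1) + 1781)/(1/((Z(21, -21) - 1*(-4300)) + C(34))) = ((5 + 1) + 1781)/(1/(((-2 - 7*(-21)) - 1*(-4300)) + 51)) = (6 + 1781)/(1/(((-2 + 147) + 4300) + 51)) = 1787/(1/((145 + 4300) + 51)) = 1787/(1/(4445 + 51)) = 1787/(1/4496) = 1787*4496 = 8034352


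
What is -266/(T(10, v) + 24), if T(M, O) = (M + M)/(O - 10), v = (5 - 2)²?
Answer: -133/2 ≈ -66.500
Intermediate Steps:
v = 9 (v = 3² = 9)
T(M, O) = 2*M/(-10 + O) (T(M, O) = (2*M)/(-10 + O) = 2*M/(-10 + O))
-266/(T(10, v) + 24) = -266/(2*10/(-10 + 9) + 24) = -266/(2*10/(-1) + 24) = -266/(2*10*(-1) + 24) = -266/(-20 + 24) = -266/4 = (¼)*(-266) = -133/2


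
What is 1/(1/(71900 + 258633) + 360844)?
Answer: 330533/119270849853 ≈ 2.7713e-6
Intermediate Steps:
1/(1/(71900 + 258633) + 360844) = 1/(1/330533 + 360844) = 1/(119270849853/330533) = 330533/119270849853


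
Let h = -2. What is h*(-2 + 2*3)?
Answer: -8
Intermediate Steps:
h*(-2 + 2*3) = -2*(-2 + 2*3) = -2*(-2 + 6) = -2*4 = -8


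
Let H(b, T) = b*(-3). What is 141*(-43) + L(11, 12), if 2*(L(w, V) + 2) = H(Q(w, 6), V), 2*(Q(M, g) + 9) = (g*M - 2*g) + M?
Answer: -24401/4 ≈ -6100.3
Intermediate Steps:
Q(M, g) = -9 + M/2 - g + M*g/2 (Q(M, g) = -9 + ((g*M - 2*g) + M)/2 = -9 + ((M*g - 2*g) + M)/2 = -9 + ((-2*g + M*g) + M)/2 = -9 + (M - 2*g + M*g)/2 = -9 + (M/2 - g + M*g/2) = -9 + M/2 - g + M*g/2)
H(b, T) = -3*b
L(w, V) = 41/2 - 21*w/4 (L(w, V) = -2 + (-3*(-9 + w/2 - 1*6 + (½)*w*6))/2 = -2 + (-3*(-9 + w/2 - 6 + 3*w))/2 = -2 + (-3*(-15 + 7*w/2))/2 = -2 + (45 - 21*w/2)/2 = -2 + (45/2 - 21*w/4) = 41/2 - 21*w/4)
141*(-43) + L(11, 12) = 141*(-43) + (41/2 - 21/4*11) = -6063 + (41/2 - 231/4) = -6063 - 149/4 = -24401/4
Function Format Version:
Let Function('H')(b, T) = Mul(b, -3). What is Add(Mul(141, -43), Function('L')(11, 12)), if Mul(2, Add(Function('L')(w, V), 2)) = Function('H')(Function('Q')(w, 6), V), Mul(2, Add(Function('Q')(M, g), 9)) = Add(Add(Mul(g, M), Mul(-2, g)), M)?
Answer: Rational(-24401, 4) ≈ -6100.3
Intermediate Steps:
Function('Q')(M, g) = Add(-9, Mul(Rational(1, 2), M), Mul(-1, g), Mul(Rational(1, 2), M, g)) (Function('Q')(M, g) = Add(-9, Mul(Rational(1, 2), Add(Add(Mul(g, M), Mul(-2, g)), M))) = Add(-9, Mul(Rational(1, 2), Add(Add(Mul(M, g), Mul(-2, g)), M))) = Add(-9, Mul(Rational(1, 2), Add(Add(Mul(-2, g), Mul(M, g)), M))) = Add(-9, Mul(Rational(1, 2), Add(M, Mul(-2, g), Mul(M, g)))) = Add(-9, Add(Mul(Rational(1, 2), M), Mul(-1, g), Mul(Rational(1, 2), M, g))) = Add(-9, Mul(Rational(1, 2), M), Mul(-1, g), Mul(Rational(1, 2), M, g)))
Function('H')(b, T) = Mul(-3, b)
Function('L')(w, V) = Add(Rational(41, 2), Mul(Rational(-21, 4), w)) (Function('L')(w, V) = Add(-2, Mul(Rational(1, 2), Mul(-3, Add(-9, Mul(Rational(1, 2), w), Mul(-1, 6), Mul(Rational(1, 2), w, 6))))) = Add(-2, Mul(Rational(1, 2), Mul(-3, Add(-9, Mul(Rational(1, 2), w), -6, Mul(3, w))))) = Add(-2, Mul(Rational(1, 2), Mul(-3, Add(-15, Mul(Rational(7, 2), w))))) = Add(-2, Mul(Rational(1, 2), Add(45, Mul(Rational(-21, 2), w)))) = Add(-2, Add(Rational(45, 2), Mul(Rational(-21, 4), w))) = Add(Rational(41, 2), Mul(Rational(-21, 4), w)))
Add(Mul(141, -43), Function('L')(11, 12)) = Add(Mul(141, -43), Add(Rational(41, 2), Mul(Rational(-21, 4), 11))) = Add(-6063, Add(Rational(41, 2), Rational(-231, 4))) = Add(-6063, Rational(-149, 4)) = Rational(-24401, 4)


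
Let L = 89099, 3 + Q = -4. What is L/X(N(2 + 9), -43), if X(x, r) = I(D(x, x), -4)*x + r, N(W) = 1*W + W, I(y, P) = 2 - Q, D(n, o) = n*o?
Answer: 89099/155 ≈ 574.83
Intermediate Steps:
Q = -7 (Q = -3 - 4 = -7)
I(y, P) = 9 (I(y, P) = 2 - 1*(-7) = 2 + 7 = 9)
N(W) = 2*W (N(W) = W + W = 2*W)
X(x, r) = r + 9*x (X(x, r) = 9*x + r = r + 9*x)
L/X(N(2 + 9), -43) = 89099/(-43 + 9*(2*(2 + 9))) = 89099/(-43 + 9*(2*11)) = 89099/(-43 + 9*22) = 89099/(-43 + 198) = 89099/155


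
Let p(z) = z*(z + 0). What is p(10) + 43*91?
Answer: 4013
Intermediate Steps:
p(z) = z**2 (p(z) = z*z = z**2)
p(10) + 43*91 = 10**2 + 43*91 = 100 + 3913 = 4013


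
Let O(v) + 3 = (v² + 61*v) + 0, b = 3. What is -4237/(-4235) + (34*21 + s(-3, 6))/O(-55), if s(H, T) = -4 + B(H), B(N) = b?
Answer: -1608634/1410255 ≈ -1.1407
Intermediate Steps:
B(N) = 3
O(v) = -3 + v² + 61*v (O(v) = -3 + ((v² + 61*v) + 0) = -3 + (v² + 61*v) = -3 + v² + 61*v)
s(H, T) = -1 (s(H, T) = -4 + 3 = -1)
-4237/(-4235) + (34*21 + s(-3, 6))/O(-55) = -4237/(-4235) + (34*21 - 1)/(-3 + (-55)² + 61*(-55)) = -4237*(-1/4235) + (714 - 1)/(-3 + 3025 - 3355) = 4237/4235 + 713/(-333) = 4237/4235 + 713*(-1/333) = 4237/4235 - 713/333 = -1608634/1410255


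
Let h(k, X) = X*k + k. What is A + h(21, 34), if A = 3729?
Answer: 4464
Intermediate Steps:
h(k, X) = k + X*k
A + h(21, 34) = 3729 + 21*(1 + 34) = 3729 + 21*35 = 3729 + 735 = 4464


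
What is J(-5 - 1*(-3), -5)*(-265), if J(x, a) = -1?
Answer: 265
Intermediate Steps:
J(-5 - 1*(-3), -5)*(-265) = -1*(-265) = 265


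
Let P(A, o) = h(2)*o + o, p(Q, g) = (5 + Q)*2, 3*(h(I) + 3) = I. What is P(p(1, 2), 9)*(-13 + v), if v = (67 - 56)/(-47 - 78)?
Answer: 19632/125 ≈ 157.06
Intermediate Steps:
v = -11/125 (v = 11/(-125) = 11*(-1/125) = -11/125 ≈ -0.088000)
h(I) = -3 + I/3
p(Q, g) = 10 + 2*Q
P(A, o) = -4*o/3 (P(A, o) = (-3 + (⅓)*2)*o + o = (-3 + ⅔)*o + o = -7*o/3 + o = -4*o/3)
P(p(1, 2), 9)*(-13 + v) = (-4/3*9)*(-13 - 11/125) = -12*(-1636/125) = 19632/125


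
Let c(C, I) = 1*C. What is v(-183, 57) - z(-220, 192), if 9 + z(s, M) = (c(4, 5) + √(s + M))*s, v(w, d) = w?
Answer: 706 + 440*I*√7 ≈ 706.0 + 1164.1*I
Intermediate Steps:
c(C, I) = C
z(s, M) = -9 + s*(4 + √(M + s)) (z(s, M) = -9 + (4 + √(s + M))*s = -9 + (4 + √(M + s))*s = -9 + s*(4 + √(M + s)))
v(-183, 57) - z(-220, 192) = -183 - (-9 + 4*(-220) - 220*√(192 - 220)) = -183 - (-9 - 880 - 440*I*√7) = -183 - (-889 - 440*I*√7) = -183 + (889 + 440*I*√7) = 706 + 440*I*√7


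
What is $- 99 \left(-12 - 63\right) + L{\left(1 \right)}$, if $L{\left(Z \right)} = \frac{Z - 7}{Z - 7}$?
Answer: $7426$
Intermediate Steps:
$L{\left(Z \right)} = 1$ ($L{\left(Z \right)} = \frac{-7 + Z}{-7 + Z} = 1$)
$- 99 \left(-12 - 63\right) + L{\left(1 \right)} = - 99 \left(-12 - 63\right) + 1 = \left(-99\right) \left(-75\right) + 1 = 7425 + 1 = 7426$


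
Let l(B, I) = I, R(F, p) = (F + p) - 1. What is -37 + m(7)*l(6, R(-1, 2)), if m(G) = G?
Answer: -37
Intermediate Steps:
R(F, p) = -1 + F + p
-37 + m(7)*l(6, R(-1, 2)) = -37 + 7*(-1 - 1 + 2) = -37 + 7*0 = -37 + 0 = -37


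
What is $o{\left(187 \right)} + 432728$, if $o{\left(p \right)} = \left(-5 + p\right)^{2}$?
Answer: $465852$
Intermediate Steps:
$o{\left(187 \right)} + 432728 = \left(-5 + 187\right)^{2} + 432728 = 182^{2} + 432728 = 33124 + 432728 = 465852$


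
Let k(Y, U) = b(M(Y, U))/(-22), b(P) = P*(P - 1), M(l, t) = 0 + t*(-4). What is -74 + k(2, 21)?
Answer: -4384/11 ≈ -398.55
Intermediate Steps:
M(l, t) = -4*t (M(l, t) = 0 - 4*t = -4*t)
b(P) = P*(-1 + P)
k(Y, U) = 2*U*(-1 - 4*U)/11 (k(Y, U) = ((-4*U)*(-1 - 4*U))/(-22) = -4*U*(-1 - 4*U)*(-1/22) = 2*U*(-1 - 4*U)/11)
-74 + k(2, 21) = -74 - 2/11*21*(1 + 4*21) = -74 - 2/11*21*(1 + 84) = -74 - 2/11*21*85 = -74 - 3570/11 = -4384/11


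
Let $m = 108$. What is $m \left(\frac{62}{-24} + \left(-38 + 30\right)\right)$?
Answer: $-1143$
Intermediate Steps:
$m \left(\frac{62}{-24} + \left(-38 + 30\right)\right) = 108 \left(\frac{62}{-24} + \left(-38 + 30\right)\right) = 108 \left(62 \left(- \frac{1}{24}\right) - 8\right) = 108 \left(- \frac{31}{12} - 8\right) = 108 \left(- \frac{127}{12}\right) = -1143$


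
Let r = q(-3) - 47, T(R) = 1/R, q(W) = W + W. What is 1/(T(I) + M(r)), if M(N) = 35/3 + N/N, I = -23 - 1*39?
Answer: 186/2353 ≈ 0.079048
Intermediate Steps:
I = -62 (I = -23 - 39 = -62)
q(W) = 2*W
r = -53 (r = 2*(-3) - 47 = -6 - 47 = -53)
M(N) = 38/3 (M(N) = 35*(1/3) + 1 = 35/3 + 1 = 38/3)
1/(T(I) + M(r)) = 1/(1/(-62) + 38/3) = 1/(-1/62 + 38/3) = 1/(2353/186) = 186/2353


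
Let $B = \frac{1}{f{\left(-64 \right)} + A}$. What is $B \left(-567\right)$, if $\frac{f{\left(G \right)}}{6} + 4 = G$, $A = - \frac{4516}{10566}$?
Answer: $\frac{427923}{308246} \approx 1.3883$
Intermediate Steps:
$A = - \frac{2258}{5283}$ ($A = \left(-4516\right) \frac{1}{10566} = - \frac{2258}{5283} \approx -0.42741$)
$f{\left(G \right)} = -24 + 6 G$
$B = - \frac{5283}{2157722}$ ($B = \frac{1}{\left(-24 + 6 \left(-64\right)\right) - \frac{2258}{5283}} = \frac{1}{\left(-24 - 384\right) - \frac{2258}{5283}} = \frac{1}{-408 - \frac{2258}{5283}} = \frac{1}{- \frac{2157722}{5283}} = - \frac{5283}{2157722} \approx -0.0024484$)
$B \left(-567\right) = \left(- \frac{5283}{2157722}\right) \left(-567\right) = \frac{427923}{308246}$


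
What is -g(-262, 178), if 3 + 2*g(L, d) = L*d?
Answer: 46639/2 ≈ 23320.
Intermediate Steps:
g(L, d) = -3/2 + L*d/2 (g(L, d) = -3/2 + (L*d)/2 = -3/2 + L*d/2)
-g(-262, 178) = -(-3/2 + (1/2)*(-262)*178) = -(-3/2 - 23318) = -1*(-46639/2) = 46639/2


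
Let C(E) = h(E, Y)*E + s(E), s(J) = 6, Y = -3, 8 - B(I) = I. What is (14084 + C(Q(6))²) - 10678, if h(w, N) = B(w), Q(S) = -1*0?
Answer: 3442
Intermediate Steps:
Q(S) = 0
B(I) = 8 - I
h(w, N) = 8 - w
C(E) = 6 + E*(8 - E) (C(E) = (8 - E)*E + 6 = E*(8 - E) + 6 = 6 + E*(8 - E))
(14084 + C(Q(6))²) - 10678 = (14084 + (6 - 1*0*(-8 + 0))²) - 10678 = (14084 + (6 - 1*0*(-8))²) - 10678 = (14084 + (6 + 0)²) - 10678 = (14084 + 6²) - 10678 = (14084 + 36) - 10678 = 14120 - 10678 = 3442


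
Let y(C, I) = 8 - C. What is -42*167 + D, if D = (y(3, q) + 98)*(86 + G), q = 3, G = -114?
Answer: -9898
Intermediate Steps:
D = -2884 (D = ((8 - 1*3) + 98)*(86 - 114) = ((8 - 3) + 98)*(-28) = (5 + 98)*(-28) = 103*(-28) = -2884)
-42*167 + D = -42*167 - 2884 = -7014 - 2884 = -9898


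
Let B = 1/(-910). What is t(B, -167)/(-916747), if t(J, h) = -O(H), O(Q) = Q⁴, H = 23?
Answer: 279841/916747 ≈ 0.30525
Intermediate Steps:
B = -1/910 ≈ -0.0010989
t(J, h) = -279841 (t(J, h) = -1*23⁴ = -1*279841 = -279841)
t(B, -167)/(-916747) = -279841/(-916747) = -279841*(-1/916747) = 279841/916747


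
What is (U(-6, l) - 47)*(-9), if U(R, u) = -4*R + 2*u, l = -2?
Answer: 243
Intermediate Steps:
(U(-6, l) - 47)*(-9) = ((-4*(-6) + 2*(-2)) - 47)*(-9) = ((24 - 4) - 47)*(-9) = (20 - 47)*(-9) = -27*(-9) = 243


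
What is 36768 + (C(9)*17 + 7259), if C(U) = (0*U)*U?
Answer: 44027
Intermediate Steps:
C(U) = 0 (C(U) = 0*U = 0)
36768 + (C(9)*17 + 7259) = 36768 + (0*17 + 7259) = 36768 + (0 + 7259) = 36768 + 7259 = 44027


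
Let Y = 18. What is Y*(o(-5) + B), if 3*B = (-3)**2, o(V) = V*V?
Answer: 504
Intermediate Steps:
o(V) = V**2
B = 3 (B = (1/3)*(-3)**2 = (1/3)*9 = 3)
Y*(o(-5) + B) = 18*((-5)**2 + 3) = 18*(25 + 3) = 18*28 = 504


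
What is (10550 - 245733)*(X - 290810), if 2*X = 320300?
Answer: 30729010780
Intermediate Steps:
X = 160150 (X = (½)*320300 = 160150)
(10550 - 245733)*(X - 290810) = (10550 - 245733)*(160150 - 290810) = -235183*(-130660) = 30729010780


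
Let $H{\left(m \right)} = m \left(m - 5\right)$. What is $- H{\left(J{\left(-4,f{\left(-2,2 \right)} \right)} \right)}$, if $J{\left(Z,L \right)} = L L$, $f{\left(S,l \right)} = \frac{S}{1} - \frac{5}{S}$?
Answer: $\frac{19}{16} \approx 1.1875$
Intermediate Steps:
$f{\left(S,l \right)} = S - \frac{5}{S}$ ($f{\left(S,l \right)} = S 1 - \frac{5}{S} = S - \frac{5}{S}$)
$J{\left(Z,L \right)} = L^{2}$
$H{\left(m \right)} = m \left(-5 + m\right)$
$- H{\left(J{\left(-4,f{\left(-2,2 \right)} \right)} \right)} = - \left(-2 - \frac{5}{-2}\right)^{2} \left(-5 + \left(-2 - \frac{5}{-2}\right)^{2}\right) = - \left(-2 - - \frac{5}{2}\right)^{2} \left(-5 + \left(-2 - - \frac{5}{2}\right)^{2}\right) = - \left(-2 + \frac{5}{2}\right)^{2} \left(-5 + \left(-2 + \frac{5}{2}\right)^{2}\right) = - \frac{-5 + \left(\frac{1}{2}\right)^{2}}{4} = - \frac{-5 + \frac{1}{4}}{4} = - \frac{-19}{4 \cdot 4} = \left(-1\right) \left(- \frac{19}{16}\right) = \frac{19}{16}$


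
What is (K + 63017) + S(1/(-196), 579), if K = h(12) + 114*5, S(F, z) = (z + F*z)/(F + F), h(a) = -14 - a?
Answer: 14217/2 ≈ 7108.5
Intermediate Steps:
S(F, z) = (z + F*z)/(2*F) (S(F, z) = (z + F*z)/((2*F)) = (z + F*z)*(1/(2*F)) = (z + F*z)/(2*F))
K = 544 (K = (-14 - 1*12) + 114*5 = (-14 - 12) + 570 = -26 + 570 = 544)
(K + 63017) + S(1/(-196), 579) = (544 + 63017) + (½)*579*(1 + 1/(-196))/1/(-196) = 63561 + (½)*579*(1 - 1/196)/(-1/196) = 63561 + (½)*579*(-196)*(195/196) = 63561 - 112905/2 = 14217/2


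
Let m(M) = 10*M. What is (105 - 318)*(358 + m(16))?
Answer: -110334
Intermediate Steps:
(105 - 318)*(358 + m(16)) = (105 - 318)*(358 + 10*16) = -213*(358 + 160) = -213*518 = -110334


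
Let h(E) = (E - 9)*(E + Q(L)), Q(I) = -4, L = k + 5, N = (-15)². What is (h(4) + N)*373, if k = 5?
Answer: 83925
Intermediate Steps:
N = 225
L = 10 (L = 5 + 5 = 10)
h(E) = (-9 + E)*(-4 + E) (h(E) = (E - 9)*(E - 4) = (-9 + E)*(-4 + E))
(h(4) + N)*373 = ((36 + 4² - 13*4) + 225)*373 = ((36 + 16 - 52) + 225)*373 = (0 + 225)*373 = 225*373 = 83925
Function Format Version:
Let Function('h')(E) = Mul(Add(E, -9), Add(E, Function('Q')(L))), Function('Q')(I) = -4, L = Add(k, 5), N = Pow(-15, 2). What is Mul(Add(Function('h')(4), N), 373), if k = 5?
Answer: 83925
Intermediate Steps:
N = 225
L = 10 (L = Add(5, 5) = 10)
Function('h')(E) = Mul(Add(-9, E), Add(-4, E)) (Function('h')(E) = Mul(Add(E, -9), Add(E, -4)) = Mul(Add(-9, E), Add(-4, E)))
Mul(Add(Function('h')(4), N), 373) = Mul(Add(Add(36, Pow(4, 2), Mul(-13, 4)), 225), 373) = Mul(Add(Add(36, 16, -52), 225), 373) = Mul(Add(0, 225), 373) = Mul(225, 373) = 83925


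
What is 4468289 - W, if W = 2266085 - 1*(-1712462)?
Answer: 489742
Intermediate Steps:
W = 3978547 (W = 2266085 + 1712462 = 3978547)
4468289 - W = 4468289 - 1*3978547 = 4468289 - 3978547 = 489742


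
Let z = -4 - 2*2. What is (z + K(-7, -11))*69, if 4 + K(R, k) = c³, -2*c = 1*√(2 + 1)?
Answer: -828 - 207*√3/8 ≈ -872.82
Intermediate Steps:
c = -√3/2 (c = -√(2 + 1)/2 = -√3/2 ≈ -0.86602)
K(R, k) = -4 - 3*√3/8 (K(R, k) = -4 + (-√3/2)³ = -4 - 3*√3/8)
z = -8 (z = -4 - 4 = -8)
(z + K(-7, -11))*69 = (-8 + (-4 - 3*√3/8))*69 = (-12 - 3*√3/8)*69 = -828 - 207*√3/8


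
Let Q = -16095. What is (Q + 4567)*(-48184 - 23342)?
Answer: 824551728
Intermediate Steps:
(Q + 4567)*(-48184 - 23342) = (-16095 + 4567)*(-48184 - 23342) = -11528*(-71526) = 824551728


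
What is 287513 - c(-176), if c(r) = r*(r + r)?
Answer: 225561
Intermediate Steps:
c(r) = 2*r**2 (c(r) = r*(2*r) = 2*r**2)
287513 - c(-176) = 287513 - 2*(-176)**2 = 287513 - 2*30976 = 287513 - 1*61952 = 287513 - 61952 = 225561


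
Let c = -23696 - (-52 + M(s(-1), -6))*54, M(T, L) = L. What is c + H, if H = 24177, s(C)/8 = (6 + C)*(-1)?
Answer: 3613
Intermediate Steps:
s(C) = -48 - 8*C (s(C) = 8*((6 + C)*(-1)) = 8*(-6 - C) = -48 - 8*C)
c = -20564 (c = -23696 - (-52 - 6)*54 = -23696 - (-58)*54 = -23696 - 1*(-3132) = -23696 + 3132 = -20564)
c + H = -20564 + 24177 = 3613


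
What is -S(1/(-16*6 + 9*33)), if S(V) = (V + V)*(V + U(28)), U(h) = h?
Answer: -11258/40401 ≈ -0.27866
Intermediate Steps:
S(V) = 2*V*(28 + V) (S(V) = (V + V)*(V + 28) = (2*V)*(28 + V) = 2*V*(28 + V))
-S(1/(-16*6 + 9*33)) = -2*(28 + 1/(-16*6 + 9*33))/(-16*6 + 9*33) = -2*(28 + 1/(-96 + 297))/(-96 + 297) = -2*(28 + 1/201)/201 = -2*5629/(201*201) = -1*11258/40401 = -11258/40401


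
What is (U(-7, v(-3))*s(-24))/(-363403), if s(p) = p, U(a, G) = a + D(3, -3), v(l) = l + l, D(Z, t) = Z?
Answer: -96/363403 ≈ -0.00026417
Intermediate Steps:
v(l) = 2*l
U(a, G) = 3 + a (U(a, G) = a + 3 = 3 + a)
(U(-7, v(-3))*s(-24))/(-363403) = ((3 - 7)*(-24))/(-363403) = -4*(-24)*(-1/363403) = 96*(-1/363403) = -96/363403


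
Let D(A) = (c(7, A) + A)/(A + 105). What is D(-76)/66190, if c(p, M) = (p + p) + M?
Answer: -69/959755 ≈ -7.1893e-5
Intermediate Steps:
c(p, M) = M + 2*p (c(p, M) = 2*p + M = M + 2*p)
D(A) = (14 + 2*A)/(105 + A) (D(A) = ((A + 2*7) + A)/(A + 105) = ((A + 14) + A)/(105 + A) = ((14 + A) + A)/(105 + A) = (14 + 2*A)/(105 + A))
D(-76)/66190 = (2*(7 - 76)/(105 - 76))/66190 = (2*(-69)/29)*(1/66190) = (2*(1/29)*(-69))*(1/66190) = -138/29*1/66190 = -69/959755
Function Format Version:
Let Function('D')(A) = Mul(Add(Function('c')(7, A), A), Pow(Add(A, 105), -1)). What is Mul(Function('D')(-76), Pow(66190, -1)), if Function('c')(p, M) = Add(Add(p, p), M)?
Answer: Rational(-69, 959755) ≈ -7.1893e-5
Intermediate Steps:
Function('c')(p, M) = Add(M, Mul(2, p)) (Function('c')(p, M) = Add(Mul(2, p), M) = Add(M, Mul(2, p)))
Function('D')(A) = Mul(Pow(Add(105, A), -1), Add(14, Mul(2, A))) (Function('D')(A) = Mul(Add(Add(A, Mul(2, 7)), A), Pow(Add(A, 105), -1)) = Mul(Add(Add(A, 14), A), Pow(Add(105, A), -1)) = Mul(Add(Add(14, A), A), Pow(Add(105, A), -1)) = Mul(Add(14, Mul(2, A)), Pow(Add(105, A), -1)) = Mul(Pow(Add(105, A), -1), Add(14, Mul(2, A))))
Mul(Function('D')(-76), Pow(66190, -1)) = Mul(Mul(2, Pow(Add(105, -76), -1), Add(7, -76)), Pow(66190, -1)) = Mul(Mul(2, Pow(29, -1), -69), Rational(1, 66190)) = Mul(Mul(2, Rational(1, 29), -69), Rational(1, 66190)) = Mul(Rational(-138, 29), Rational(1, 66190)) = Rational(-69, 959755)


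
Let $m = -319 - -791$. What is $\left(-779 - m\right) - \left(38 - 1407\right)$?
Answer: $118$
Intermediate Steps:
$m = 472$ ($m = -319 + 791 = 472$)
$\left(-779 - m\right) - \left(38 - 1407\right) = \left(-779 - 472\right) - \left(38 - 1407\right) = \left(-779 - 472\right) - -1369 = -1251 + 1369 = 118$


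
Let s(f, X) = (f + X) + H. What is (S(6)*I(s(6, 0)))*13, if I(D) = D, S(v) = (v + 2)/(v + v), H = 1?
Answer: 182/3 ≈ 60.667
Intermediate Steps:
s(f, X) = 1 + X + f (s(f, X) = (f + X) + 1 = (X + f) + 1 = 1 + X + f)
S(v) = (2 + v)/(2*v) (S(v) = (2 + v)/((2*v)) = (2 + v)*(1/(2*v)) = (2 + v)/(2*v))
(S(6)*I(s(6, 0)))*13 = (((½)*(2 + 6)/6)*(1 + 0 + 6))*13 = (((½)*(⅙)*8)*7)*13 = ((⅔)*7)*13 = (14/3)*13 = 182/3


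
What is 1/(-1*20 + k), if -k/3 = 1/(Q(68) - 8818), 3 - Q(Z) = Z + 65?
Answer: -8948/178957 ≈ -0.050001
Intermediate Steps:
Q(Z) = -62 - Z (Q(Z) = 3 - (Z + 65) = 3 - (65 + Z) = 3 + (-65 - Z) = -62 - Z)
k = 3/8948 (k = -3/((-62 - 1*68) - 8818) = -3/((-62 - 68) - 8818) = -3/(-130 - 8818) = -3/(-8948) = -3*(-1/8948) = 3/8948 ≈ 0.00033527)
1/(-1*20 + k) = 1/(-1*20 + 3/8948) = 1/(-20 + 3/8948) = 1/(-178957/8948) = -8948/178957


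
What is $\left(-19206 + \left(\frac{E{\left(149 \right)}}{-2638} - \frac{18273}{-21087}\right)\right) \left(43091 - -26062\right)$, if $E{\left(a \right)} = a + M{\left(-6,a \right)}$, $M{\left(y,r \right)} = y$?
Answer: $- \frac{8208743025278551}{6180834} \approx -1.3281 \cdot 10^{9}$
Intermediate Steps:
$E{\left(a \right)} = -6 + a$ ($E{\left(a \right)} = a - 6 = -6 + a$)
$\left(-19206 + \left(\frac{E{\left(149 \right)}}{-2638} - \frac{18273}{-21087}\right)\right) \left(43091 - -26062\right) = \left(-19206 + \left(\frac{-6 + 149}{-2638} - \frac{18273}{-21087}\right)\right) \left(43091 - -26062\right) = \left(-19206 + \left(143 \left(- \frac{1}{2638}\right) - - \frac{6091}{7029}\right)\right) \left(43091 + 26062\right) = \left(-19206 + \left(- \frac{143}{2638} + \frac{6091}{7029}\right)\right) 69153 = \left(-19206 + \frac{15062911}{18542502}\right) 69153 = \left(- \frac{356112230501}{18542502}\right) 69153 = - \frac{8208743025278551}{6180834}$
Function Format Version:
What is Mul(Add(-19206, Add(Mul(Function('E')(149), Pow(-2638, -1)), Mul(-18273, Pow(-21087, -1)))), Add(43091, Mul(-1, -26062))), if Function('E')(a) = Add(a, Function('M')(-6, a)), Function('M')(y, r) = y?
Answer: Rational(-8208743025278551, 6180834) ≈ -1.3281e+9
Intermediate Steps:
Function('E')(a) = Add(-6, a) (Function('E')(a) = Add(a, -6) = Add(-6, a))
Mul(Add(-19206, Add(Mul(Function('E')(149), Pow(-2638, -1)), Mul(-18273, Pow(-21087, -1)))), Add(43091, Mul(-1, -26062))) = Mul(Add(-19206, Add(Mul(Add(-6, 149), Pow(-2638, -1)), Mul(-18273, Pow(-21087, -1)))), Add(43091, Mul(-1, -26062))) = Mul(Add(-19206, Add(Mul(143, Rational(-1, 2638)), Mul(-18273, Rational(-1, 21087)))), Add(43091, 26062)) = Mul(Add(-19206, Add(Rational(-143, 2638), Rational(6091, 7029))), 69153) = Mul(Add(-19206, Rational(15062911, 18542502)), 69153) = Mul(Rational(-356112230501, 18542502), 69153) = Rational(-8208743025278551, 6180834)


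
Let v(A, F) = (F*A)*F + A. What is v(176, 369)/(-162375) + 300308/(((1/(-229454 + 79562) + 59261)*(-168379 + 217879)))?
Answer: -2341576784579029828/15865701506172375 ≈ -147.59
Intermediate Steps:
v(A, F) = A + A*F² (v(A, F) = (A*F)*F + A = A*F² + A = A + A*F²)
v(176, 369)/(-162375) + 300308/(((1/(-229454 + 79562) + 59261)*(-168379 + 217879))) = (176*(1 + 369²))/(-162375) + 300308/(((1/(-229454 + 79562) + 59261)*(-168379 + 217879))) = (176*(1 + 136161))*(-1/162375) + 300308/(((1/(-149892) + 59261)*49500)) = (176*136162)*(-1/162375) + 300308/(((-1/149892 + 59261)*49500)) = 23964512*(-1/162375) + 300308/(((8882749811/149892)*49500)) = -23964512/162375 + 300308/(36641342970375/12491) = -23964512/162375 + 300308*(12491/36641342970375) = -23964512/162375 + 3751147228/36641342970375 = -2341576784579029828/15865701506172375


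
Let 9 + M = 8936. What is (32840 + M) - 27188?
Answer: 14579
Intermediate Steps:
M = 8927 (M = -9 + 8936 = 8927)
(32840 + M) - 27188 = (32840 + 8927) - 27188 = 41767 - 27188 = 14579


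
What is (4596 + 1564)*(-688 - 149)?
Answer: -5155920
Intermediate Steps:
(4596 + 1564)*(-688 - 149) = 6160*(-837) = -5155920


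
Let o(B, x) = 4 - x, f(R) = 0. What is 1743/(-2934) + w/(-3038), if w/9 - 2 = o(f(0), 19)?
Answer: -412663/742791 ≈ -0.55556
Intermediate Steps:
w = -117 (w = 18 + 9*(4 - 1*19) = 18 + 9*(4 - 19) = 18 + 9*(-15) = 18 - 135 = -117)
1743/(-2934) + w/(-3038) = 1743/(-2934) - 117/(-3038) = 1743*(-1/2934) - 117*(-1/3038) = -581/978 + 117/3038 = -412663/742791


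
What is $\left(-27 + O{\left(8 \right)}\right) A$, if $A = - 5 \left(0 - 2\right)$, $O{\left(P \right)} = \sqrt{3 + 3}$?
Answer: $-270 + 10 \sqrt{6} \approx -245.51$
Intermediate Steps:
$O{\left(P \right)} = \sqrt{6}$
$A = 10$ ($A = \left(-5\right) \left(-2\right) = 10$)
$\left(-27 + O{\left(8 \right)}\right) A = \left(-27 + \sqrt{6}\right) 10 = -270 + 10 \sqrt{6}$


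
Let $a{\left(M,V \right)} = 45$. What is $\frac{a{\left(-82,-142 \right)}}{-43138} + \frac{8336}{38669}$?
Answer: $\frac{357858263}{1668103322} \approx 0.21453$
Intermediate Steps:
$\frac{a{\left(-82,-142 \right)}}{-43138} + \frac{8336}{38669} = \frac{45}{-43138} + \frac{8336}{38669} = 45 \left(- \frac{1}{43138}\right) + 8336 \cdot \frac{1}{38669} = - \frac{45}{43138} + \frac{8336}{38669} = \frac{357858263}{1668103322}$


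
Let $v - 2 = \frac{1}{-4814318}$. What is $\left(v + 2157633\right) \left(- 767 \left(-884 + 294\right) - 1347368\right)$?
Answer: $- \frac{4647583214700775251}{2407159} \approx -1.9307 \cdot 10^{12}$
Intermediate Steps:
$v = \frac{9628635}{4814318}$ ($v = 2 + \frac{1}{-4814318} = 2 - \frac{1}{4814318} = \frac{9628635}{4814318} \approx 2.0$)
$\left(v + 2157633\right) \left(- 767 \left(-884 + 294\right) - 1347368\right) = \left(\frac{9628635}{4814318} + 2157633\right) \left(- 767 \left(-884 + 294\right) - 1347368\right) = \frac{10387541017929 \left(\left(-767\right) \left(-590\right) - 1347368\right)}{4814318} = \frac{10387541017929 \left(452530 - 1347368\right)}{4814318} = \frac{10387541017929}{4814318} \left(-894838\right) = - \frac{4647583214700775251}{2407159}$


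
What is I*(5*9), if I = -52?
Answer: -2340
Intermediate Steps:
I*(5*9) = -260*9 = -52*45 = -2340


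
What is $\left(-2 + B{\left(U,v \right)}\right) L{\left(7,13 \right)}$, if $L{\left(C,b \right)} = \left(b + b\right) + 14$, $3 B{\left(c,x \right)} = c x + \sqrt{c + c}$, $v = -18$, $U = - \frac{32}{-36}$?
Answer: $- \frac{2480}{9} \approx -275.56$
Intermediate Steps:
$U = \frac{8}{9}$ ($U = \left(-32\right) \left(- \frac{1}{36}\right) = \frac{8}{9} \approx 0.88889$)
$B{\left(c,x \right)} = \frac{c x}{3} + \frac{\sqrt{2} \sqrt{c}}{3}$ ($B{\left(c,x \right)} = \frac{c x + \sqrt{c + c}}{3} = \frac{c x + \sqrt{2 c}}{3} = \frac{c x + \sqrt{2} \sqrt{c}}{3} = \frac{c x}{3} + \frac{\sqrt{2} \sqrt{c}}{3}$)
$L{\left(C,b \right)} = 14 + 2 b$ ($L{\left(C,b \right)} = 2 b + 14 = 14 + 2 b$)
$\left(-2 + B{\left(U,v \right)}\right) L{\left(7,13 \right)} = \left(-2 + \left(\frac{1}{3} \cdot \frac{8}{9} \left(-18\right) + \frac{\sqrt{2} \sqrt{\frac{8}{9}}}{3}\right)\right) \left(14 + 2 \cdot 13\right) = \left(-2 - \left(\frac{16}{3} - \frac{\sqrt{2} \frac{2 \sqrt{2}}{3}}{3}\right)\right) \left(14 + 26\right) = \left(-2 + \left(- \frac{16}{3} + \frac{4}{9}\right)\right) 40 = \left(-2 - \frac{44}{9}\right) 40 = \left(- \frac{62}{9}\right) 40 = - \frac{2480}{9}$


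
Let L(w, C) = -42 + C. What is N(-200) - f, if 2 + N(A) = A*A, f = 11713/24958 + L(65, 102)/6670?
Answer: 665838183709/16646986 ≈ 39998.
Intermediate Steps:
f = 7962319/16646986 (f = 11713/24958 + (-42 + 102)/6670 = 11713*(1/24958) + 60*(1/6670) = 11713/24958 + 6/667 = 7962319/16646986 ≈ 0.47830)
N(A) = -2 + A² (N(A) = -2 + A*A = -2 + A²)
N(-200) - f = (-2 + (-200)²) - 1*7962319/16646986 = (-2 + 40000) - 7962319/16646986 = 39998 - 7962319/16646986 = 665838183709/16646986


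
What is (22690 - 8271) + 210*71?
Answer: 29329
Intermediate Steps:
(22690 - 8271) + 210*71 = 14419 + 14910 = 29329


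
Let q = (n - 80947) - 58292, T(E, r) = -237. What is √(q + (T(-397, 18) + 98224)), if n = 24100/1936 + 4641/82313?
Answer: I*√22809413237755/23518 ≈ 203.08*I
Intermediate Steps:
n = 6469897/517396 (n = 24100*(1/1936) + 4641*(1/82313) = 6025/484 + 663/11759 = 6469897/517396 ≈ 12.505)
q = -72035231747/517396 (q = (6469897/517396 - 80947) - 58292 = -41875184115/517396 - 58292 = -72035231747/517396 ≈ -1.3923e+5)
√(q + (T(-397, 18) + 98224)) = √(-72035231747/517396 + (-237 + 98224)) = √(-72035231747/517396 + 97987) = √(-21337149895/517396) = I*√22809413237755/23518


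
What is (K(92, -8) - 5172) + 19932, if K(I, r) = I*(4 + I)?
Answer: 23592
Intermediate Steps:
(K(92, -8) - 5172) + 19932 = (92*(4 + 92) - 5172) + 19932 = (92*96 - 5172) + 19932 = (8832 - 5172) + 19932 = 3660 + 19932 = 23592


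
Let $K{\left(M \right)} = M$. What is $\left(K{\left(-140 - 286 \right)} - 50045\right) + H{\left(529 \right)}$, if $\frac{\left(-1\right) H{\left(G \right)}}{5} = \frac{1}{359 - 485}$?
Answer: $- \frac{6359341}{126} \approx -50471.0$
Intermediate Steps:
$H{\left(G \right)} = \frac{5}{126}$ ($H{\left(G \right)} = - \frac{5}{359 - 485} = - \frac{5}{-126} = \left(-5\right) \left(- \frac{1}{126}\right) = \frac{5}{126}$)
$\left(K{\left(-140 - 286 \right)} - 50045\right) + H{\left(529 \right)} = \left(\left(-140 - 286\right) - 50045\right) + \frac{5}{126} = \left(-426 - 50045\right) + \frac{5}{126} = -50471 + \frac{5}{126} = - \frac{6359341}{126}$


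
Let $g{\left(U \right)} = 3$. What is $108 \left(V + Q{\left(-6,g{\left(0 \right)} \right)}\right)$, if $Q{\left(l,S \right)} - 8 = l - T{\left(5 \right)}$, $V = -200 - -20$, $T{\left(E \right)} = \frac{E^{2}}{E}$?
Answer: $-19764$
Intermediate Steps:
$T{\left(E \right)} = E$
$V = -180$ ($V = -200 + 20 = -180$)
$Q{\left(l,S \right)} = 3 + l$ ($Q{\left(l,S \right)} = 8 + \left(l - 5\right) = 8 + \left(-5 + l\right) = 3 + l$)
$108 \left(V + Q{\left(-6,g{\left(0 \right)} \right)}\right) = 108 \left(-180 + \left(3 - 6\right)\right) = 108 \left(-180 - 3\right) = 108 \left(-183\right) = -19764$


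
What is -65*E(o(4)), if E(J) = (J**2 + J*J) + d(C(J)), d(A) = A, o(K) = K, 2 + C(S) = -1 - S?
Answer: -1625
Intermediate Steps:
C(S) = -3 - S (C(S) = -2 + (-1 - S) = -3 - S)
E(J) = -3 - J + 2*J**2 (E(J) = (J**2 + J*J) + (-3 - J) = (J**2 + J**2) + (-3 - J) = 2*J**2 + (-3 - J) = -3 - J + 2*J**2)
-65*E(o(4)) = -65*(-3 - 1*4 + 2*4**2) = -65*(-3 - 4 + 2*16) = -65*(-3 - 4 + 32) = -65*25 = -1625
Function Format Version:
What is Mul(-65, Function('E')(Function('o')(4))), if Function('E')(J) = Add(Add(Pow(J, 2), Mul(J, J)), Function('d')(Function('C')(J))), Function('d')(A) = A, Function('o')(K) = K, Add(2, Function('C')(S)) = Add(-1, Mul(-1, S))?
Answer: -1625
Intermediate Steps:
Function('C')(S) = Add(-3, Mul(-1, S)) (Function('C')(S) = Add(-2, Add(-1, Mul(-1, S))) = Add(-3, Mul(-1, S)))
Function('E')(J) = Add(-3, Mul(-1, J), Mul(2, Pow(J, 2))) (Function('E')(J) = Add(Add(Pow(J, 2), Mul(J, J)), Add(-3, Mul(-1, J))) = Add(Add(Pow(J, 2), Pow(J, 2)), Add(-3, Mul(-1, J))) = Add(Mul(2, Pow(J, 2)), Add(-3, Mul(-1, J))) = Add(-3, Mul(-1, J), Mul(2, Pow(J, 2))))
Mul(-65, Function('E')(Function('o')(4))) = Mul(-65, Add(-3, Mul(-1, 4), Mul(2, Pow(4, 2)))) = Mul(-65, Add(-3, -4, Mul(2, 16))) = Mul(-65, Add(-3, -4, 32)) = Mul(-65, 25) = -1625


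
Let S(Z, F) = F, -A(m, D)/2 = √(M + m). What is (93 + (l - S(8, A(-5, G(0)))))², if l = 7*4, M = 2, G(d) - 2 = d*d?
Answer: 14629 + 484*I*√3 ≈ 14629.0 + 838.31*I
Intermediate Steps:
G(d) = 2 + d² (G(d) = 2 + d*d = 2 + d²)
A(m, D) = -2*√(2 + m)
l = 28
(93 + (l - S(8, A(-5, G(0)))))² = (93 + (28 - (-2)*√(2 - 5)))² = (93 + (28 - (-2)*√(-3)))² = (93 + (28 - (-2)*I*√3))² = (93 + (28 + 2*I*√3))² = (121 + 2*I*√3)²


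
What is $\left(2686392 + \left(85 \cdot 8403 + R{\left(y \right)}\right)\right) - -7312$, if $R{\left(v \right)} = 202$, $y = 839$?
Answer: $3408161$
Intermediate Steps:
$\left(2686392 + \left(85 \cdot 8403 + R{\left(y \right)}\right)\right) - -7312 = \left(2686392 + \left(85 \cdot 8403 + 202\right)\right) - -7312 = \left(2686392 + \left(714255 + 202\right)\right) + 7312 = \left(2686392 + 714457\right) + 7312 = 3400849 + 7312 = 3408161$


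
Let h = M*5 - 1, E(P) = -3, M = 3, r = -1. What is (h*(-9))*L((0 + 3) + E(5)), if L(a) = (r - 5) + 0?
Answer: 756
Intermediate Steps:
L(a) = -6 (L(a) = (-1 - 5) + 0 = -6 + 0 = -6)
h = 14 (h = 3*5 - 1 = 15 - 1 = 14)
(h*(-9))*L((0 + 3) + E(5)) = (14*(-9))*(-6) = -126*(-6) = 756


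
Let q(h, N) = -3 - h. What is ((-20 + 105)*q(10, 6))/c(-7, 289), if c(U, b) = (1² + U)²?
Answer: -1105/36 ≈ -30.694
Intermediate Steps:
c(U, b) = (1 + U)²
((-20 + 105)*q(10, 6))/c(-7, 289) = ((-20 + 105)*(-3 - 1*10))/((1 - 7)²) = (85*(-3 - 10))/((-6)²) = (85*(-13))/36 = -1105*1/36 = -1105/36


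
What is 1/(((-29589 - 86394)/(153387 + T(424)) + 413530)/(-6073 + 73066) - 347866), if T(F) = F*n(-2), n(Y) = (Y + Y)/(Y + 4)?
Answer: -10219045227/3554795307598895 ≈ -2.8747e-6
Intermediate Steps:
n(Y) = 2*Y/(4 + Y) (n(Y) = (2*Y)/(4 + Y) = 2*Y/(4 + Y))
T(F) = -2*F (T(F) = F*(2*(-2)/(4 - 2)) = F*(2*(-2)/2) = F*(2*(-2)*(½)) = F*(-2) = -2*F)
1/(((-29589 - 86394)/(153387 + T(424)) + 413530)/(-6073 + 73066) - 347866) = 1/(((-29589 - 86394)/(153387 - 2*424) + 413530)/(-6073 + 73066) - 347866) = 1/((-115983/(153387 - 848) + 413530)/66993 - 347866) = 1/((-115983/152539 + 413530)*(1/66993) - 347866) = 1/((63079336687/152539)*(1/66993) - 347866) = 1/(63079336687/10219045227 - 347866) = 1/(-3554795307598895/10219045227) = -10219045227/3554795307598895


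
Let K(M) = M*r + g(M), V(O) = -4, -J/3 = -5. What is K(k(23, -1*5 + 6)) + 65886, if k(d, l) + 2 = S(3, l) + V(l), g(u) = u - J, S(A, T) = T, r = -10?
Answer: 65916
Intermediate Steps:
J = 15 (J = -3*(-5) = 15)
g(u) = -15 + u (g(u) = u - 1*15 = u - 15 = -15 + u)
k(d, l) = -6 + l (k(d, l) = -2 + (l - 4) = -2 + (-4 + l) = -6 + l)
K(M) = -15 - 9*M (K(M) = M*(-10) + (-15 + M) = -10*M + (-15 + M) = -15 - 9*M)
K(k(23, -1*5 + 6)) + 65886 = (-15 - 9*(-6 + (-1*5 + 6))) + 65886 = (-15 - 9*(-6 + (-5 + 6))) + 65886 = (-15 - 9*(-6 + 1)) + 65886 = (-15 - 9*(-5)) + 65886 = (-15 + 45) + 65886 = 30 + 65886 = 65916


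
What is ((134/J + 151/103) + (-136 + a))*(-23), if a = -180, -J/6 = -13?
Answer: 28901386/4017 ≈ 7194.8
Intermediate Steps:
J = 78 (J = -6*(-13) = 78)
((134/J + 151/103) + (-136 + a))*(-23) = ((134/78 + 151/103) + (-136 - 180))*(-23) = ((134*(1/78) + 151*(1/103)) - 316)*(-23) = ((67/39 + 151/103) - 316)*(-23) = (12790/4017 - 316)*(-23) = -1256582/4017*(-23) = 28901386/4017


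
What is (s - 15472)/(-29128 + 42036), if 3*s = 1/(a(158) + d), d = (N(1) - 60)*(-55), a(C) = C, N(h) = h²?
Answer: -157953647/131777772 ≈ -1.1986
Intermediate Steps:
d = 3245 (d = (1² - 60)*(-55) = (1 - 60)*(-55) = -59*(-55) = 3245)
s = 1/10209 (s = 1/(3*(158 + 3245)) = (⅓)/3403 = (⅓)*(1/3403) = 1/10209 ≈ 9.7953e-5)
(s - 15472)/(-29128 + 42036) = (1/10209 - 15472)/(-29128 + 42036) = -157953647/10209/12908 = -157953647/10209*1/12908 = -157953647/131777772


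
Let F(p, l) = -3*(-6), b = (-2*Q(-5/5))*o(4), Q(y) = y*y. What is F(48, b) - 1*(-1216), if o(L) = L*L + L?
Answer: 1234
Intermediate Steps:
o(L) = L + L² (o(L) = L² + L = L + L²)
Q(y) = y²
b = -40 (b = (-2*1²)*(4*(1 + 4)) = (-2*(-5*⅕)²)*(4*5) = -2*(-1)²*20 = -2*1*20 = -2*20 = -40)
F(p, l) = 18
F(48, b) - 1*(-1216) = 18 - 1*(-1216) = 18 + 1216 = 1234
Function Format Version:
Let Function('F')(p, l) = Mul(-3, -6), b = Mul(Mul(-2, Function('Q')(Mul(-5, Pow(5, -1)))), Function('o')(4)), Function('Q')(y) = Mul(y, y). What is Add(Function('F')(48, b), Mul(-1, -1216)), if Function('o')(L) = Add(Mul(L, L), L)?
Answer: 1234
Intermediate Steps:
Function('o')(L) = Add(L, Pow(L, 2)) (Function('o')(L) = Add(Pow(L, 2), L) = Add(L, Pow(L, 2)))
Function('Q')(y) = Pow(y, 2)
b = -40 (b = Mul(Mul(-2, Pow(Mul(-5, Pow(5, -1)), 2)), Mul(4, Add(1, 4))) = Mul(Mul(-2, Pow(Mul(-5, Rational(1, 5)), 2)), Mul(4, 5)) = Mul(Mul(-2, Pow(-1, 2)), 20) = Mul(Mul(-2, 1), 20) = Mul(-2, 20) = -40)
Function('F')(p, l) = 18
Add(Function('F')(48, b), Mul(-1, -1216)) = Add(18, Mul(-1, -1216)) = Add(18, 1216) = 1234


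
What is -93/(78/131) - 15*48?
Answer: -22781/26 ≈ -876.19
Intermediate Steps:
-93/(78/131) - 15*48 = -93/(78*(1/131)) - 720 = -93/78/131 - 720 = -93*131/78 - 720 = -4061/26 - 720 = -22781/26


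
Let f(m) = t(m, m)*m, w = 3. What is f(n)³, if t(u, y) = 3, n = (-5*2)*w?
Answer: -729000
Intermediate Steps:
n = -30 (n = -5*2*3 = -10*3 = -30)
f(m) = 3*m
f(n)³ = (3*(-30))³ = (-90)³ = -729000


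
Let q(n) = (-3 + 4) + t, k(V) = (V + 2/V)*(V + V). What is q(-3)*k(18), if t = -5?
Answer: -2608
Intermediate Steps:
k(V) = 2*V*(V + 2/V) (k(V) = (V + 2/V)*(2*V) = 2*V*(V + 2/V))
q(n) = -4 (q(n) = (-3 + 4) - 5 = 1 - 5 = -4)
q(-3)*k(18) = -4*(4 + 2*18²) = -4*(4 + 2*324) = -4*(4 + 648) = -4*652 = -2608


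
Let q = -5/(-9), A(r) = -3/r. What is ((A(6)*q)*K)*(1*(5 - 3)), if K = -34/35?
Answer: 34/63 ≈ 0.53968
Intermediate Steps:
K = -34/35 (K = -34*1/35 = -34/35 ≈ -0.97143)
q = 5/9 (q = -5*(-1/9) = 5/9 ≈ 0.55556)
((A(6)*q)*K)*(1*(5 - 3)) = ((-3/6*(5/9))*(-34/35))*(1*(5 - 3)) = ((-3*1/6*(5/9))*(-34/35))*(1*2) = (-1/2*5/9*(-34/35))*2 = -5/18*(-34/35)*2 = (17/63)*2 = 34/63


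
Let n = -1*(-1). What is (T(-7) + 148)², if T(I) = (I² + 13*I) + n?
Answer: 11449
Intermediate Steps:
n = 1
T(I) = 1 + I² + 13*I (T(I) = (I² + 13*I) + 1 = 1 + I² + 13*I)
(T(-7) + 148)² = ((1 + (-7)² + 13*(-7)) + 148)² = ((1 + 49 - 91) + 148)² = (-41 + 148)² = 107² = 11449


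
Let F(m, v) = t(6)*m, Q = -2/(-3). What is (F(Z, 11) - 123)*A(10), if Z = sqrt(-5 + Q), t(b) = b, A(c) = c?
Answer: -1230 + 20*I*sqrt(39) ≈ -1230.0 + 124.9*I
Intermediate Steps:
Q = 2/3 (Q = -2*(-1/3) = 2/3 ≈ 0.66667)
Z = I*sqrt(39)/3 (Z = sqrt(-5 + 2/3) = sqrt(-13/3) = I*sqrt(39)/3 ≈ 2.0817*I)
F(m, v) = 6*m
(F(Z, 11) - 123)*A(10) = (6*(I*sqrt(39)/3) - 123)*10 = (2*I*sqrt(39) - 123)*10 = (-123 + 2*I*sqrt(39))*10 = -1230 + 20*I*sqrt(39)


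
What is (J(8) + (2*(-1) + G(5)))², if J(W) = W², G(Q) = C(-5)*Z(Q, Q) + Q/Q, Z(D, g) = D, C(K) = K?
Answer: 1444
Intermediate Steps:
G(Q) = 1 - 5*Q (G(Q) = -5*Q + Q/Q = -5*Q + 1 = 1 - 5*Q)
(J(8) + (2*(-1) + G(5)))² = (8² + (2*(-1) + (1 - 5*5)))² = (64 + (-2 + (1 - 25)))² = (64 + (-2 - 24))² = (64 - 26)² = 38² = 1444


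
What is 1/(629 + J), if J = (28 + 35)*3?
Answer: 1/818 ≈ 0.0012225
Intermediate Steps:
J = 189 (J = 63*3 = 189)
1/(629 + J) = 1/(629 + 189) = 1/818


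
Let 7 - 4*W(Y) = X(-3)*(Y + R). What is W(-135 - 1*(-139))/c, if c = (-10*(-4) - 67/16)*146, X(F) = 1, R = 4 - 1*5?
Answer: 8/41829 ≈ 0.00019125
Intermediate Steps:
R = -1 (R = 4 - 5 = -1)
W(Y) = 2 - Y/4 (W(Y) = 7/4 - (Y - 1)/4 = 7/4 - (-1 + Y)/4 = 7/4 + (¼ - Y/4) = 2 - Y/4)
c = 41829/8 (c = (40 - 67*1/16)*146 = (40 - 67/16)*146 = (573/16)*146 = 41829/8 ≈ 5228.6)
W(-135 - 1*(-139))/c = (2 - (-135 - 1*(-139))/4)/(41829/8) = (2 - (-135 + 139)/4)*(8/41829) = (2 - ¼*4)*(8/41829) = (2 - 1)*(8/41829) = 1*(8/41829) = 8/41829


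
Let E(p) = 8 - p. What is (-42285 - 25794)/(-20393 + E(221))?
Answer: 68079/20606 ≈ 3.3038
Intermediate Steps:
(-42285 - 25794)/(-20393 + E(221)) = (-42285 - 25794)/(-20393 + (8 - 1*221)) = -68079/(-20393 + (8 - 221)) = -68079/(-20393 - 213) = -68079/(-20606) = -68079*(-1/20606) = 68079/20606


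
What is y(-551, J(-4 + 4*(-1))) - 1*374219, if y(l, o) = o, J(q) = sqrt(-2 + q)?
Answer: -374219 + I*sqrt(10) ≈ -3.7422e+5 + 3.1623*I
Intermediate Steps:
y(-551, J(-4 + 4*(-1))) - 1*374219 = sqrt(-2 + (-4 + 4*(-1))) - 1*374219 = sqrt(-2 + (-4 - 4)) - 374219 = sqrt(-2 - 8) - 374219 = sqrt(-10) - 374219 = I*sqrt(10) - 374219 = -374219 + I*sqrt(10)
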